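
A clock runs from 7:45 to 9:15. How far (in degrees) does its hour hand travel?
The hour hand moves 0.5 degrees per minute.
Time elapsed: 9:15 - 7:45 = 90 minutes
Angular displacement: 90 x 0.5 = 45 degrees

Final answer: 45 degrees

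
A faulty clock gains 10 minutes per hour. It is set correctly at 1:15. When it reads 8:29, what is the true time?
For every 60 true minutes, the faulty clock advances 70 minutes, so 1 faulty-clock minute corresponds to 60/70 true minutes.
From 1:15 to 8:29 on the faulty dial is 434 minutes.
True elapsed: 434 x 60/70 = 372 minutes = 6 hours and 12 minutes.
True time: 1:15 + 6 hours and 12 minutes = 7:27.

Final answer: 7:27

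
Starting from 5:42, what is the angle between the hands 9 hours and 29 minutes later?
First find the time 9 hours and 29 minutes after 5:42.
Total minutes: 5 x 60 + 42 + 9 x 60 + 29 = 911.
911 mod 720 = 191 minutes = 3:11.
Now compute the angle at 3:11:
Hour hand: 3 x 30 + 11 x 0.5 = 95.5 degrees
Minute hand: 11 x 6 = 66 degrees
Difference: |95.5 - 66| = 29.5 degrees
The angle is 29.5 degrees

Final answer: 29.5 degrees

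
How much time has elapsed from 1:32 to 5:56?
From 1:32 to 5:56:
(5 x 60 + 56) - (1 x 60 + 32) = 356 - 92 = 264 minutes
= 4 hours and 24 minutes

Final answer: 4 hours and 24 minutes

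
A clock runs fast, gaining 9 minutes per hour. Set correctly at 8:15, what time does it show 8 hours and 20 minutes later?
For every 60 true minutes, the faulty clock advances 60 + 9 = 69 minutes.
True elapsed: 8 hours and 20 minutes = 500 minutes.
Faulty clock advances: 500 x 69/60 = 575 minutes (drift: 75 minutes ahead).
Shown time: 8:15 + 575 minutes = 5:50.

Final answer: 5:50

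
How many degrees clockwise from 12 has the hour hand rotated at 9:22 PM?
The hour hand moves 30 degrees per hour and 0.5 degrees per minute.
At 9:22: (9) x 30 + 22 x 0.5 = 270 + 11 = 281 degrees

Final answer: 281 degrees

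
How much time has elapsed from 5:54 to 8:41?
From 5:54 to 8:41:
(8 x 60 + 41) - (5 x 60 + 54) = 521 - 354 = 167 minutes
= 2 hours and 47 minutes

Final answer: 2 hours and 47 minutes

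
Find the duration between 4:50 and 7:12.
From 4:50 to 7:12:
(7 x 60 + 12) - (4 x 60 + 50) = 432 - 290 = 142 minutes
= 2 hours and 22 minutes

Final answer: 2 hours and 22 minutes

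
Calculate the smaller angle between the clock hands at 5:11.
Hour hand position: 5 x 30 + 11 x 0.5 = 155.5 degrees
Minute hand position: 11 x 6 = 66 degrees
Difference: |155.5 - 66| = 89.5 degrees
The angle between the hands is 89.5 degrees

Final answer: 89.5 degrees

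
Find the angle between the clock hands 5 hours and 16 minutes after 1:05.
First find the time 5 hours and 16 minutes after 1:05.
Total minutes: 1 x 60 + 5 + 5 x 60 + 16 = 381.
381 mod 720 = 381 minutes = 6:21.
Now compute the angle at 6:21:
Hour hand: 6 x 30 + 21 x 0.5 = 190.5 degrees
Minute hand: 21 x 6 = 126 degrees
Difference: |190.5 - 126| = 64.5 degrees
The angle is 64.5 degrees

Final answer: 64.5 degrees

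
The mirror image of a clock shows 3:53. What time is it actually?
Reflection across the vertical (12-6) axis maps a hand at angle A degrees to (360 - A) degrees, which sends a reading of T minutes past 12:00 to (720 - T) minutes past 12:00.
Mirror reads 3:53 = 233 minutes past 12:00.
Actual time: (720 - 233) mod 720 = 487 minutes = 8:07.

Final answer: 8:07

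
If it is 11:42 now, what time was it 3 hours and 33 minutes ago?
Starting time: 11:42 = 702 total minutes past 12:00
Subtracting: 3 hours and 33 minutes = 213 minutes
702 - 213 = 489 minutes
= 8 hours and 9 minutes past 12:00 = 8:09

Final answer: 8:09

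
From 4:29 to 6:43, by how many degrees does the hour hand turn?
The hour hand moves 0.5 degrees per minute.
Time elapsed: 6:43 - 4:29 = 134 minutes
Angular displacement: 134 x 0.5 = 67 degrees

Final answer: 67 degrees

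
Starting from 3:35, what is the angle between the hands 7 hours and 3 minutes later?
First find the time 7 hours and 3 minutes after 3:35.
Total minutes: 3 x 60 + 35 + 7 x 60 + 3 = 638.
638 mod 720 = 638 minutes = 10:38.
Now compute the angle at 10:38:
Hour hand: 10 x 30 + 38 x 0.5 = 319 degrees
Minute hand: 38 x 6 = 228 degrees
Difference: |319 - 228| = 91 degrees
The angle is 91 degrees

Final answer: 91 degrees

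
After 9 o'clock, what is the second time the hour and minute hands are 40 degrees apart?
At t minutes past 9:00, the hour hand is at 30 x 9 + 0.5t degrees and the minute hand is at 6t degrees.
The smaller angle between them is 40 degrees when |30H - 5.5t| = 40 or |30H - 5.5t| = 320.
With H = 9, solve 30 x 9 - 5.5t = +/- target for each target:
  t = (30 x 9 - 40) / 5.5 = 41.82
  t = (30 x 9 + 40) / 5.5 = 56.36
  t = (30 x 9 - 320) / 5.5 = -9.09 (outside (0, 60))
  t = (30 x 9 + 320) / 5.5 = 107.27 (outside (0, 60))
Valid solutions in (0, 60): {41.82, 56.36} minutes.
The second occurrence is t = 56.36 minutes.
The hands form a 40-degree angle at 56.36 minutes past 9:00.

Final answer: 56.36 minutes past 9:00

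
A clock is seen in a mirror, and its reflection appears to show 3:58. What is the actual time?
Reflection across the vertical (12-6) axis maps a hand at angle A degrees to (360 - A) degrees, which sends a reading of T minutes past 12:00 to (720 - T) minutes past 12:00.
Mirror reads 3:58 = 238 minutes past 12:00.
Actual time: (720 - 238) mod 720 = 482 minutes = 8:02.

Final answer: 8:02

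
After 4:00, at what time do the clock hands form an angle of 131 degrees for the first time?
At t minutes past 4:00, the hour hand is at 30 x 4 + 0.5t degrees and the minute hand is at 6t degrees.
The smaller angle between them is 131 degrees when |30H - 5.5t| = 131 or |30H - 5.5t| = 229.
With H = 4, solve 30 x 4 - 5.5t = +/- target for each target:
  t = (30 x 4 - 131) / 5.5 = -2 (outside (0, 60))
  t = (30 x 4 + 131) / 5.5 = 45.64
  t = (30 x 4 - 229) / 5.5 = -19.82 (outside (0, 60))
  t = (30 x 4 + 229) / 5.5 = 63.45 (outside (0, 60))
Valid solutions in (0, 60): {45.64} minutes.
The first occurrence is t = 45.64 minutes.
The hands form a 131-degree angle at 45.64 minutes past 4:00.

Final answer: 45.64 minutes past 4:00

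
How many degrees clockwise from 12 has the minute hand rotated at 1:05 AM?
The minute hand moves 6 degrees per minute.
At 1:05: 5 x 6 = 30 degrees

Final answer: 30 degrees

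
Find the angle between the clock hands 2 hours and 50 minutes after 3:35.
First find the time 2 hours and 50 minutes after 3:35.
Total minutes: 3 x 60 + 35 + 2 x 60 + 50 = 385.
385 mod 720 = 385 minutes = 6:25.
Now compute the angle at 6:25:
Hour hand: 6 x 30 + 25 x 0.5 = 192.5 degrees
Minute hand: 25 x 6 = 150 degrees
Difference: |192.5 - 150| = 42.5 degrees
The angle is 42.5 degrees

Final answer: 42.5 degrees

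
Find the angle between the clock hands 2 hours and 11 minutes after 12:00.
First find the time 2 hours and 11 minutes after 12:00.
Total minutes: 12 x 60 + 0 + 2 x 60 + 11 = 851.
851 mod 720 = 131 minutes = 2:11.
Now compute the angle at 2:11:
Hour hand: 2 x 30 + 11 x 0.5 = 65.5 degrees
Minute hand: 11 x 6 = 66 degrees
Difference: |65.5 - 66| = 0.5 degrees
The angle is 0.5 degrees

Final answer: 0.5 degrees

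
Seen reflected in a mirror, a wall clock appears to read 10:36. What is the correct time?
Reflection across the vertical (12-6) axis maps a hand at angle A degrees to (360 - A) degrees, which sends a reading of T minutes past 12:00 to (720 - T) minutes past 12:00.
Mirror reads 10:36 = 636 minutes past 12:00.
Actual time: (720 - 636) mod 720 = 84 minutes = 1:24.

Final answer: 1:24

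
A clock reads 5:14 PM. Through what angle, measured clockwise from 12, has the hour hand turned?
The hour hand moves 30 degrees per hour and 0.5 degrees per minute.
At 5:14: (5) x 30 + 14 x 0.5 = 150 + 7 = 157 degrees

Final answer: 157 degrees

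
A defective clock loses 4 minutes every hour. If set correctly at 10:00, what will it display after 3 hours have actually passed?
For every 60 true minutes, the faulty clock advances 60 - 4 = 56 minutes.
True elapsed: 3 hours = 180 minutes.
Faulty clock advances: 180 x 56/60 = 168 minutes (drift: 12 minutes behind).
Shown time: 10:00 + 168 minutes = 12:48.

Final answer: 12:48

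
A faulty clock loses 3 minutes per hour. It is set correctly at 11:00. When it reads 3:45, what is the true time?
For every 60 true minutes, the faulty clock advances 57 minutes, so 1 faulty-clock minute corresponds to 60/57 true minutes.
From 11:00 to 3:45 on the faulty dial is 285 minutes.
True elapsed: 285 x 60/57 = 300 minutes = 5 hours.
True time: 11:00 + 5 hours = 4:00.

Final answer: 4:00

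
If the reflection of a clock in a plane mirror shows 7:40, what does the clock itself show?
Reflection across the vertical (12-6) axis maps a hand at angle A degrees to (360 - A) degrees, which sends a reading of T minutes past 12:00 to (720 - T) minutes past 12:00.
Mirror reads 7:40 = 460 minutes past 12:00.
Actual time: (720 - 460) mod 720 = 260 minutes = 4:20.

Final answer: 4:20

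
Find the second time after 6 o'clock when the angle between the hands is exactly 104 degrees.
At t minutes past 6:00, the hour hand is at 30 x 6 + 0.5t degrees and the minute hand is at 6t degrees.
The smaller angle between them is 104 degrees when |30H - 5.5t| = 104 or |30H - 5.5t| = 256.
With H = 6, solve 30 x 6 - 5.5t = +/- target for each target:
  t = (30 x 6 - 104) / 5.5 = 13.82
  t = (30 x 6 + 104) / 5.5 = 51.64
  t = (30 x 6 - 256) / 5.5 = -13.82 (outside (0, 60))
  t = (30 x 6 + 256) / 5.5 = 79.27 (outside (0, 60))
Valid solutions in (0, 60): {13.82, 51.64} minutes.
The second occurrence is t = 51.64 minutes.
The hands form a 104-degree angle at 51.64 minutes past 6:00.

Final answer: 51.64 minutes past 6:00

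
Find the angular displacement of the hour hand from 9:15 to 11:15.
The hour hand moves 0.5 degrees per minute.
Time elapsed: 11:15 - 9:15 = 120 minutes
Angular displacement: 120 x 0.5 = 60 degrees

Final answer: 60 degrees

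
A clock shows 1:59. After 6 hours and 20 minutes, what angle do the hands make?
First find the time 6 hours and 20 minutes after 1:59.
Total minutes: 1 x 60 + 59 + 6 x 60 + 20 = 499.
499 mod 720 = 499 minutes = 8:19.
Now compute the angle at 8:19:
Hour hand: 8 x 30 + 19 x 0.5 = 249.5 degrees
Minute hand: 19 x 6 = 114 degrees
Difference: |249.5 - 114| = 135.5 degrees
The angle is 135.5 degrees

Final answer: 135.5 degrees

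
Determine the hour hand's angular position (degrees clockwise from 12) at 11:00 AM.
The hour hand moves 30 degrees per hour and 0.5 degrees per minute.
At 11:00: (11) x 30 + 0 x 0.5 = 330 + 0 = 330 degrees

Final answer: 330 degrees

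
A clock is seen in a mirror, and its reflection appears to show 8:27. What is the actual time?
Reflection across the vertical (12-6) axis maps a hand at angle A degrees to (360 - A) degrees, which sends a reading of T minutes past 12:00 to (720 - T) minutes past 12:00.
Mirror reads 8:27 = 507 minutes past 12:00.
Actual time: (720 - 507) mod 720 = 213 minutes = 3:33.

Final answer: 3:33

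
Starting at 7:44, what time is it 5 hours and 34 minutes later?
Starting time: 7:44
Adding 34 minutes to 44 minutes: 44 + 34 = 78 minutes = 1 hour and 18 minutes
Adding 5 hours: 7 + 5 + 1 (carry) = 13 - 12 = 1
Final time: 1:18

Final answer: 1:18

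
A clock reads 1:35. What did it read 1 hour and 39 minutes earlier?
Starting time: 1:35 = 95 total minutes past 12:00
Subtracting: 1 hour and 39 minutes = 99 minutes
95 - 99 = -4 (negative, add 12 hours = 720) = 716 minutes
= 11 hours and 56 minutes past 12:00 = 11:56

Final answer: 11:56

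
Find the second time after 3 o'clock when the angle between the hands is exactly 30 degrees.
At t minutes past 3:00, the hour hand is at 30 x 3 + 0.5t degrees and the minute hand is at 6t degrees.
The smaller angle between them is 30 degrees when |30H - 5.5t| = 30 or |30H - 5.5t| = 330.
With H = 3, solve 30 x 3 - 5.5t = +/- target for each target:
  t = (30 x 3 - 30) / 5.5 = 10.91
  t = (30 x 3 + 30) / 5.5 = 21.82
  t = (30 x 3 - 330) / 5.5 = -43.64 (outside (0, 60))
  t = (30 x 3 + 330) / 5.5 = 76.36 (outside (0, 60))
Valid solutions in (0, 60): {10.91, 21.82} minutes.
The second occurrence is t = 21.82 minutes.
The hands form a 30-degree angle at 21.82 minutes past 3:00.

Final answer: 21.82 minutes past 3:00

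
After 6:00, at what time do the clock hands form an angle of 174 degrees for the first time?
At t minutes past 6:00, the hour hand is at 30 x 6 + 0.5t degrees and the minute hand is at 6t degrees.
The smaller angle between them is 174 degrees when |30H - 5.5t| = 174 or |30H - 5.5t| = 186.
With H = 6, solve 30 x 6 - 5.5t = +/- target for each target:
  t = (30 x 6 - 174) / 5.5 = 1.09
  t = (30 x 6 + 174) / 5.5 = 64.36 (outside (0, 60))
  t = (30 x 6 - 186) / 5.5 = -1.09 (outside (0, 60))
  t = (30 x 6 + 186) / 5.5 = 66.55 (outside (0, 60))
Valid solutions in (0, 60): {1.09} minutes.
The first occurrence is t = 1.09 minutes.
The hands form a 174-degree angle at 1.09 minutes past 6:00.

Final answer: 1.09 minutes past 6:00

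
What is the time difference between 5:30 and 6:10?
From 5:30 to 6:10:
(6 x 60 + 10) - (5 x 60 + 30) = 370 - 330 = 40 minutes
= 40 minutes

Final answer: 40 minutes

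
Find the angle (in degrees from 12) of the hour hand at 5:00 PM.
The hour hand moves 30 degrees per hour and 0.5 degrees per minute.
At 5:00: (5) x 30 + 0 x 0.5 = 150 + 0 = 150 degrees

Final answer: 150 degrees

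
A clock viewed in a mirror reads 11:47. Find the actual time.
Reflection across the vertical (12-6) axis maps a hand at angle A degrees to (360 - A) degrees, which sends a reading of T minutes past 12:00 to (720 - T) minutes past 12:00.
Mirror reads 11:47 = 707 minutes past 12:00.
Actual time: (720 - 707) mod 720 = 13 minutes = 12:13.

Final answer: 12:13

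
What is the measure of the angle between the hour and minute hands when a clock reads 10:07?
Hour hand position: 10 x 30 + 7 x 0.5 = 303.5 degrees
Minute hand position: 7 x 6 = 42 degrees
Difference: |303.5 - 42| = 261.5 degrees
Since 261.5 > 180, the smaller angle is 360 - 261.5 = 98.5 degrees

Final answer: 98.5 degrees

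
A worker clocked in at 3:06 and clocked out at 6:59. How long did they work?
From 3:06 to 6:59:
(6 x 60 + 59) - (3 x 60 + 6) = 419 - 186 = 233 minutes
= 3 hours and 53 minutes

Final answer: 3 hours and 53 minutes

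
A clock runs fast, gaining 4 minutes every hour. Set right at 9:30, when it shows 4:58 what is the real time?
For every 60 true minutes, the faulty clock advances 64 minutes, so 1 faulty-clock minute corresponds to 60/64 true minutes.
From 9:30 to 4:58 on the faulty dial is 448 minutes.
True elapsed: 448 x 60/64 = 420 minutes = 7 hours.
True time: 9:30 + 7 hours = 4:30.

Final answer: 4:30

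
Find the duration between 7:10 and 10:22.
From 7:10 to 10:22:
(10 x 60 + 22) - (7 x 60 + 10) = 622 - 430 = 192 minutes
= 3 hours and 12 minutes

Final answer: 3 hours and 12 minutes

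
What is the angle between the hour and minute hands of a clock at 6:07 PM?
Hour hand position: 6 x 30 + 7 x 0.5 = 183.5 degrees
Minute hand position: 7 x 6 = 42 degrees
Difference: |183.5 - 42| = 141.5 degrees
The angle between the hands is 141.5 degrees

Final answer: 141.5 degrees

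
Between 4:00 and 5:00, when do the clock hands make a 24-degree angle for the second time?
At t minutes past 4:00, the hour hand is at 30 x 4 + 0.5t degrees and the minute hand is at 6t degrees.
The smaller angle between them is 24 degrees when |30H - 5.5t| = 24 or |30H - 5.5t| = 336.
With H = 4, solve 30 x 4 - 5.5t = +/- target for each target:
  t = (30 x 4 - 24) / 5.5 = 17.45
  t = (30 x 4 + 24) / 5.5 = 26.18
  t = (30 x 4 - 336) / 5.5 = -39.27 (outside (0, 60))
  t = (30 x 4 + 336) / 5.5 = 82.91 (outside (0, 60))
Valid solutions in (0, 60): {17.45, 26.18} minutes.
The second occurrence is t = 26.18 minutes.
The hands form a 24-degree angle at 26.18 minutes past 4:00.

Final answer: 26.18 minutes past 4:00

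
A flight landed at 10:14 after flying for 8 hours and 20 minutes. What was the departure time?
Starting time: 10:14 = 614 total minutes past 12:00
Subtracting: 8 hours and 20 minutes = 500 minutes
614 - 500 = 114 minutes
= 1 hour and 54 minutes past 12:00 = 1:54

Final answer: 1:54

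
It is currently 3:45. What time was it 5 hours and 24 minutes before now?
Starting time: 3:45 = 225 total minutes past 12:00
Subtracting: 5 hours and 24 minutes = 324 minutes
225 - 324 = -99 (negative, add 12 hours = 720) = 621 minutes
= 10 hours and 21 minutes past 12:00 = 10:21

Final answer: 10:21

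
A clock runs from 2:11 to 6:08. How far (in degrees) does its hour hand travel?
The hour hand moves 0.5 degrees per minute.
Time elapsed: 6:08 - 2:11 = 237 minutes
Angular displacement: 237 x 0.5 = 118.5 degrees

Final answer: 118.5 degrees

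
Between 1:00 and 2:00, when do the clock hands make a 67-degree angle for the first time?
At t minutes past 1:00, the hour hand is at 30 x 1 + 0.5t degrees and the minute hand is at 6t degrees.
The smaller angle between them is 67 degrees when |30H - 5.5t| = 67 or |30H - 5.5t| = 293.
With H = 1, solve 30 x 1 - 5.5t = +/- target for each target:
  t = (30 x 1 - 67) / 5.5 = -6.73 (outside (0, 60))
  t = (30 x 1 + 67) / 5.5 = 17.64
  t = (30 x 1 - 293) / 5.5 = -47.82 (outside (0, 60))
  t = (30 x 1 + 293) / 5.5 = 58.73
Valid solutions in (0, 60): {17.64, 58.73} minutes.
The first occurrence is t = 17.64 minutes.
The hands form a 67-degree angle at 17.64 minutes past 1:00.

Final answer: 17.64 minutes past 1:00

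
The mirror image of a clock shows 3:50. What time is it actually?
Reflection across the vertical (12-6) axis maps a hand at angle A degrees to (360 - A) degrees, which sends a reading of T minutes past 12:00 to (720 - T) minutes past 12:00.
Mirror reads 3:50 = 230 minutes past 12:00.
Actual time: (720 - 230) mod 720 = 490 minutes = 8:10.

Final answer: 8:10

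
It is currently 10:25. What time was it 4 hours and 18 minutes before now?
Starting time: 10:25 = 625 total minutes past 12:00
Subtracting: 4 hours and 18 minutes = 258 minutes
625 - 258 = 367 minutes
= 6 hours and 7 minutes past 12:00 = 6:07

Final answer: 6:07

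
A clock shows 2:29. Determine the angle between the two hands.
Hour hand position: 2 x 30 + 29 x 0.5 = 74.5 degrees
Minute hand position: 29 x 6 = 174 degrees
Difference: |74.5 - 174| = 99.5 degrees
The angle between the hands is 99.5 degrees

Final answer: 99.5 degrees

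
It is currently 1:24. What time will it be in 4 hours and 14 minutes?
Starting time: 1:24
Adding 14 minutes to 24 minutes: 24 + 14 = 38 minutes
Adding 4 hours: 1 + 4 = 5
Final time: 5:38

Final answer: 5:38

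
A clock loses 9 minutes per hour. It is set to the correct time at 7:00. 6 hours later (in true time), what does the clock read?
For every 60 true minutes, the faulty clock advances 60 - 9 = 51 minutes.
True elapsed: 6 hours = 360 minutes.
Faulty clock advances: 360 x 51/60 = 306 minutes (drift: 54 minutes behind).
Shown time: 7:00 + 306 minutes = 12:06.

Final answer: 12:06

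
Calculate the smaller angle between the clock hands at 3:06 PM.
Hour hand position: 3 x 30 + 6 x 0.5 = 93 degrees
Minute hand position: 6 x 6 = 36 degrees
Difference: |93 - 36| = 57 degrees
The angle between the hands is 57 degrees

Final answer: 57 degrees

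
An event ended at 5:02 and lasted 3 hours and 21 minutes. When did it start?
Starting time: 5:02 = 302 total minutes past 12:00
Subtracting: 3 hours and 21 minutes = 201 minutes
302 - 201 = 101 minutes
= 1 hour and 41 minutes past 12:00 = 1:41

Final answer: 1:41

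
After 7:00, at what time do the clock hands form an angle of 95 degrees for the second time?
At t minutes past 7:00, the hour hand is at 30 x 7 + 0.5t degrees and the minute hand is at 6t degrees.
The smaller angle between them is 95 degrees when |30H - 5.5t| = 95 or |30H - 5.5t| = 265.
With H = 7, solve 30 x 7 - 5.5t = +/- target for each target:
  t = (30 x 7 - 95) / 5.5 = 20.91
  t = (30 x 7 + 95) / 5.5 = 55.45
  t = (30 x 7 - 265) / 5.5 = -10 (outside (0, 60))
  t = (30 x 7 + 265) / 5.5 = 86.36 (outside (0, 60))
Valid solutions in (0, 60): {20.91, 55.45} minutes.
The second occurrence is t = 55.45 minutes.
The hands form a 95-degree angle at 55.45 minutes past 7:00.

Final answer: 55.45 minutes past 7:00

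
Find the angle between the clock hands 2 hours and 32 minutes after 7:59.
First find the time 2 hours and 32 minutes after 7:59.
Total minutes: 7 x 60 + 59 + 2 x 60 + 32 = 631.
631 mod 720 = 631 minutes = 10:31.
Now compute the angle at 10:31:
Hour hand: 10 x 30 + 31 x 0.5 = 315.5 degrees
Minute hand: 31 x 6 = 186 degrees
Difference: |315.5 - 186| = 129.5 degrees
The angle is 129.5 degrees

Final answer: 129.5 degrees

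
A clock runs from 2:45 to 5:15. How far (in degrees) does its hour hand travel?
The hour hand moves 0.5 degrees per minute.
Time elapsed: 5:15 - 2:45 = 150 minutes
Angular displacement: 150 x 0.5 = 75 degrees

Final answer: 75 degrees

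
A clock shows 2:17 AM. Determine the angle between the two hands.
Hour hand position: 2 x 30 + 17 x 0.5 = 68.5 degrees
Minute hand position: 17 x 6 = 102 degrees
Difference: |68.5 - 102| = 33.5 degrees
The angle between the hands is 33.5 degrees

Final answer: 33.5 degrees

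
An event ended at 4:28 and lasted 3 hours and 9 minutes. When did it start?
Starting time: 4:28 = 268 total minutes past 12:00
Subtracting: 3 hours and 9 minutes = 189 minutes
268 - 189 = 79 minutes
= 1 hour and 19 minutes past 12:00 = 1:19

Final answer: 1:19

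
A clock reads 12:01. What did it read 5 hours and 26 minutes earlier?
Starting time: 12:01 = 1 total minutes past 12:00
Subtracting: 5 hours and 26 minutes = 326 minutes
1 - 326 = -325 (negative, add 12 hours = 720) = 395 minutes
= 6 hours and 35 minutes past 12:00 = 6:35

Final answer: 6:35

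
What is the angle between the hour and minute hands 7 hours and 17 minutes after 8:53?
First find the time 7 hours and 17 minutes after 8:53.
Total minutes: 8 x 60 + 53 + 7 x 60 + 17 = 970.
970 mod 720 = 250 minutes = 4:10.
Now compute the angle at 4:10:
Hour hand: 4 x 30 + 10 x 0.5 = 125 degrees
Minute hand: 10 x 6 = 60 degrees
Difference: |125 - 60| = 65 degrees
The angle is 65 degrees

Final answer: 65 degrees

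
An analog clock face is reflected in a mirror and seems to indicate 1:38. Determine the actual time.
Reflection across the vertical (12-6) axis maps a hand at angle A degrees to (360 - A) degrees, which sends a reading of T minutes past 12:00 to (720 - T) minutes past 12:00.
Mirror reads 1:38 = 98 minutes past 12:00.
Actual time: (720 - 98) mod 720 = 622 minutes = 10:22.

Final answer: 10:22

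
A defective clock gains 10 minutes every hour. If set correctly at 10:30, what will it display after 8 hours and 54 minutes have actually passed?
For every 60 true minutes, the faulty clock advances 60 + 10 = 70 minutes.
True elapsed: 8 hours and 54 minutes = 534 minutes.
Faulty clock advances: 534 x 70/60 = 623 minutes (drift: 89 minutes ahead).
Shown time: 10:30 + 623 minutes = 8:53.

Final answer: 8:53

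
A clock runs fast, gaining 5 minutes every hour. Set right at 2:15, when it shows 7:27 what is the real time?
For every 60 true minutes, the faulty clock advances 65 minutes, so 1 faulty-clock minute corresponds to 60/65 true minutes.
From 2:15 to 7:27 on the faulty dial is 312 minutes.
True elapsed: 312 x 60/65 = 288 minutes = 4 hours and 48 minutes.
True time: 2:15 + 4 hours and 48 minutes = 7:03.

Final answer: 7:03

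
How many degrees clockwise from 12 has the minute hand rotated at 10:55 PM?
The minute hand moves 6 degrees per minute.
At 10:55: 55 x 6 = 330 degrees

Final answer: 330 degrees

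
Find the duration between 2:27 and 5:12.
From 2:27 to 5:12:
(5 x 60 + 12) - (2 x 60 + 27) = 312 - 147 = 165 minutes
= 2 hours and 45 minutes

Final answer: 2 hours and 45 minutes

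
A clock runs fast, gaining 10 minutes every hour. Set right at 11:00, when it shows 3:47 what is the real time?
For every 60 true minutes, the faulty clock advances 70 minutes, so 1 faulty-clock minute corresponds to 60/70 true minutes.
From 11:00 to 3:47 on the faulty dial is 287 minutes.
True elapsed: 287 x 60/70 = 246 minutes = 4 hours and 6 minutes.
True time: 11:00 + 4 hours and 6 minutes = 3:06.

Final answer: 3:06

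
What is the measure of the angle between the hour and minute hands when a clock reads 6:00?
Hour hand position: 6 x 30 + 0 x 0.5 = 180 degrees
Minute hand position: 0 x 6 = 0 degrees
Difference: |180 - 0| = 180 degrees
The angle between the hands is 180 degrees

Final answer: 180 degrees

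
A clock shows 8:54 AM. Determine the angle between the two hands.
Hour hand position: 8 x 30 + 54 x 0.5 = 267 degrees
Minute hand position: 54 x 6 = 324 degrees
Difference: |267 - 324| = 57 degrees
The angle between the hands is 57 degrees

Final answer: 57 degrees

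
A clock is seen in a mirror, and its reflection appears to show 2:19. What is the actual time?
Reflection across the vertical (12-6) axis maps a hand at angle A degrees to (360 - A) degrees, which sends a reading of T minutes past 12:00 to (720 - T) minutes past 12:00.
Mirror reads 2:19 = 139 minutes past 12:00.
Actual time: (720 - 139) mod 720 = 581 minutes = 9:41.

Final answer: 9:41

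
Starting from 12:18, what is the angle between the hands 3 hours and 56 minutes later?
First find the time 3 hours and 56 minutes after 12:18.
Total minutes: 12 x 60 + 18 + 3 x 60 + 56 = 974.
974 mod 720 = 254 minutes = 4:14.
Now compute the angle at 4:14:
Hour hand: 4 x 30 + 14 x 0.5 = 127 degrees
Minute hand: 14 x 6 = 84 degrees
Difference: |127 - 84| = 43 degrees
The angle is 43 degrees

Final answer: 43 degrees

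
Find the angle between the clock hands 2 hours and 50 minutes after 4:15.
First find the time 2 hours and 50 minutes after 4:15.
Total minutes: 4 x 60 + 15 + 2 x 60 + 50 = 425.
425 mod 720 = 425 minutes = 7:05.
Now compute the angle at 7:05:
Hour hand: 7 x 30 + 5 x 0.5 = 212.5 degrees
Minute hand: 5 x 6 = 30 degrees
Difference: |212.5 - 30| = 182.5 degrees
Smaller angle: 360 - 182.5 = 177.5 degrees

Final answer: 177.5 degrees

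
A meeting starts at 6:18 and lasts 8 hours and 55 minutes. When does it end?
Starting time: 6:18
Adding 55 minutes to 18 minutes: 18 + 55 = 73 minutes = 1 hour and 13 minutes
Adding 8 hours: 6 + 8 + 1 (carry) = 15 - 12 = 3
Final time: 3:13

Final answer: 3:13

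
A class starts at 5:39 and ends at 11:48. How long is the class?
From 5:39 to 11:48:
(11 x 60 + 48) - (5 x 60 + 39) = 708 - 339 = 369 minutes
= 6 hours and 9 minutes

Final answer: 6 hours and 9 minutes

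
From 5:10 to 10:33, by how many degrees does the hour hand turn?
The hour hand moves 0.5 degrees per minute.
Time elapsed: 10:33 - 5:10 = 323 minutes
Angular displacement: 323 x 0.5 = 161.5 degrees

Final answer: 161.5 degrees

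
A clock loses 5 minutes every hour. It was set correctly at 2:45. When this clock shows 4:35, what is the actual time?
For every 60 true minutes, the faulty clock advances 55 minutes, so 1 faulty-clock minute corresponds to 60/55 true minutes.
From 2:45 to 4:35 on the faulty dial is 110 minutes.
True elapsed: 110 x 60/55 = 120 minutes = 2 hours.
True time: 2:45 + 2 hours = 4:45.

Final answer: 4:45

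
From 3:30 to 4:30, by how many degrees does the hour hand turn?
The hour hand moves 0.5 degrees per minute.
Time elapsed: 4:30 - 3:30 = 60 minutes
Angular displacement: 60 x 0.5 = 30 degrees

Final answer: 30 degrees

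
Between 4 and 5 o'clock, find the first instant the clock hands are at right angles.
At t minutes past 4:00, the hour hand is at 30 x 4 + 0.5t degrees and the minute hand is at 6t degrees.
The smaller angle between them is 90 degrees when |30H - 5.5t| = 90 or |30H - 5.5t| = 270.
With H = 4, solve 30 x 4 - 5.5t = +/- target for each target:
  t = (30 x 4 - 90) / 5.5 = 5.45
  t = (30 x 4 + 90) / 5.5 = 38.18
  t = (30 x 4 - 270) / 5.5 = -27.27 (outside (0, 60))
  t = (30 x 4 + 270) / 5.5 = 70.91 (outside (0, 60))
Valid solutions in (0, 60): {5.45, 38.18} minutes.
First occurrence: t = 5.45 minutes.
The hands are at right angles at 5.45 minutes past 4:00.

Final answer: 5.45 minutes past 4:00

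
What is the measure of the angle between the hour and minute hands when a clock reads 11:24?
Hour hand position: 11 x 30 + 24 x 0.5 = 342 degrees
Minute hand position: 24 x 6 = 144 degrees
Difference: |342 - 144| = 198 degrees
Since 198 > 180, the smaller angle is 360 - 198 = 162 degrees

Final answer: 162 degrees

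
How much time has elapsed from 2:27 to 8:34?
From 2:27 to 8:34:
(8 x 60 + 34) - (2 x 60 + 27) = 514 - 147 = 367 minutes
= 6 hours and 7 minutes

Final answer: 6 hours and 7 minutes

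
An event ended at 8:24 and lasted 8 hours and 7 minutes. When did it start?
Starting time: 8:24 = 504 total minutes past 12:00
Subtracting: 8 hours and 7 minutes = 487 minutes
504 - 487 = 17 minutes
= 17 minutes past 12:00 = 12:17

Final answer: 12:17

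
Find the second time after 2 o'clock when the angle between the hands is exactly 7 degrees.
At t minutes past 2:00, the hour hand is at 30 x 2 + 0.5t degrees and the minute hand is at 6t degrees.
The smaller angle between them is 7 degrees when |30H - 5.5t| = 7 or |30H - 5.5t| = 353.
With H = 2, solve 30 x 2 - 5.5t = +/- target for each target:
  t = (30 x 2 - 7) / 5.5 = 9.64
  t = (30 x 2 + 7) / 5.5 = 12.18
  t = (30 x 2 - 353) / 5.5 = -53.27 (outside (0, 60))
  t = (30 x 2 + 353) / 5.5 = 75.09 (outside (0, 60))
Valid solutions in (0, 60): {9.64, 12.18} minutes.
The second occurrence is t = 12.18 minutes.
The hands form a 7-degree angle at 12.18 minutes past 2:00.

Final answer: 12.18 minutes past 2:00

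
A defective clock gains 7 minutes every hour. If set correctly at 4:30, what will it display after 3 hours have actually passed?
For every 60 true minutes, the faulty clock advances 60 + 7 = 67 minutes.
True elapsed: 3 hours = 180 minutes.
Faulty clock advances: 180 x 67/60 = 201 minutes (drift: 21 minutes ahead).
Shown time: 4:30 + 201 minutes = 7:51.

Final answer: 7:51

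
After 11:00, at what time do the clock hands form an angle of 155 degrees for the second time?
At t minutes past 11:00, the hour hand is at 30 x 11 + 0.5t degrees and the minute hand is at 6t degrees.
The smaller angle between them is 155 degrees when |30H - 5.5t| = 155 or |30H - 5.5t| = 205.
With H = 11, solve 30 x 11 - 5.5t = +/- target for each target:
  t = (30 x 11 - 155) / 5.5 = 31.82
  t = (30 x 11 + 155) / 5.5 = 88.18 (outside (0, 60))
  t = (30 x 11 - 205) / 5.5 = 22.73
  t = (30 x 11 + 205) / 5.5 = 97.27 (outside (0, 60))
Valid solutions in (0, 60): {22.73, 31.82} minutes.
The second occurrence is t = 31.82 minutes.
The hands form a 155-degree angle at 31.82 minutes past 11:00.

Final answer: 31.82 minutes past 11:00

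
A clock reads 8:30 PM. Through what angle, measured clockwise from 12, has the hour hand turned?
The hour hand moves 30 degrees per hour and 0.5 degrees per minute.
At 8:30: (8) x 30 + 30 x 0.5 = 240 + 15 = 255 degrees

Final answer: 255 degrees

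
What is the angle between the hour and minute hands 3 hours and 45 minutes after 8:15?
First find the time 3 hours and 45 minutes after 8:15.
Total minutes: 8 x 60 + 15 + 3 x 60 + 45 = 720.
720 mod 720 = 0 minutes = 12:00.
Now compute the angle at 12:00:
Hour hand: 0 x 30 + 0 x 0.5 = 0 degrees
Minute hand: 0 x 6 = 0 degrees
Difference: |0 - 0| = 0 degrees
The angle is 0 degrees

Final answer: 0 degrees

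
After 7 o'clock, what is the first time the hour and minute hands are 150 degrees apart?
At t minutes past 7:00, the hour hand is at 30 x 7 + 0.5t degrees and the minute hand is at 6t degrees.
The smaller angle between them is 150 degrees when |30H - 5.5t| = 150 or |30H - 5.5t| = 210.
With H = 7, solve 30 x 7 - 5.5t = +/- target for each target:
  t = (30 x 7 - 150) / 5.5 = 10.91
  t = (30 x 7 + 150) / 5.5 = 65.45 (outside (0, 60))
  t = (30 x 7 - 210) / 5.5 = 0 (outside (0, 60))
  t = (30 x 7 + 210) / 5.5 = 76.36 (outside (0, 60))
Valid solutions in (0, 60): {10.91} minutes.
The first occurrence is t = 10.91 minutes.
The hands form a 150-degree angle at 10.91 minutes past 7:00.

Final answer: 10.91 minutes past 7:00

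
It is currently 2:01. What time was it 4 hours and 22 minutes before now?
Starting time: 2:01 = 121 total minutes past 12:00
Subtracting: 4 hours and 22 minutes = 262 minutes
121 - 262 = -141 (negative, add 12 hours = 720) = 579 minutes
= 9 hours and 39 minutes past 12:00 = 9:39

Final answer: 9:39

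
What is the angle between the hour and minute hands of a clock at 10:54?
Hour hand position: 10 x 30 + 54 x 0.5 = 327 degrees
Minute hand position: 54 x 6 = 324 degrees
Difference: |327 - 324| = 3 degrees
The angle between the hands is 3 degrees

Final answer: 3 degrees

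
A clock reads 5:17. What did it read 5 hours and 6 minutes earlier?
Starting time: 5:17 = 317 total minutes past 12:00
Subtracting: 5 hours and 6 minutes = 306 minutes
317 - 306 = 11 minutes
= 11 minutes past 12:00 = 12:11

Final answer: 12:11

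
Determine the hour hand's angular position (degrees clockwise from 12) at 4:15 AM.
The hour hand moves 30 degrees per hour and 0.5 degrees per minute.
At 4:15: (4) x 30 + 15 x 0.5 = 120 + 7.5 = 127.5 degrees

Final answer: 127.5 degrees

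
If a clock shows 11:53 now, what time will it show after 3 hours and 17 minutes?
Starting time: 11:53
Adding 17 minutes to 53 minutes: 53 + 17 = 70 minutes = 1 hour and 10 minutes
Adding 3 hours: 11 + 3 + 1 (carry) = 15 - 12 = 3
Final time: 3:10

Final answer: 3:10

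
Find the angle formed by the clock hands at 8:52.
Hour hand position: 8 x 30 + 52 x 0.5 = 266 degrees
Minute hand position: 52 x 6 = 312 degrees
Difference: |266 - 312| = 46 degrees
The angle between the hands is 46 degrees

Final answer: 46 degrees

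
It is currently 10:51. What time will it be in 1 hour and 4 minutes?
Starting time: 10:51
Adding 4 minutes to 51 minutes: 51 + 4 = 55 minutes
Adding 1 hour: 10 + 1 = 11
Final time: 11:55

Final answer: 11:55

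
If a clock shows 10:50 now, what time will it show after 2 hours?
Starting time: 10:50
Adding 0 minutes to 50 minutes: 50 + 0 = 50 minutes
Adding 2 hours: 10 + 2 = 12
Final time: 12:50

Final answer: 12:50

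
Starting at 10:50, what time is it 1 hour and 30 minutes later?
Starting time: 10:50
Adding 30 minutes to 50 minutes: 50 + 30 = 80 minutes = 1 hour and 20 minutes
Adding 1 hour: 10 + 1 + 1 (carry) = 12
Final time: 12:20

Final answer: 12:20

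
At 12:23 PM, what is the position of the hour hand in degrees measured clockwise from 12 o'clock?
The hour hand moves 30 degrees per hour and 0.5 degrees per minute.
At 12:23: (0) x 30 + 23 x 0.5 = 0 + 11.5 = 11.5 degrees

Final answer: 11.5 degrees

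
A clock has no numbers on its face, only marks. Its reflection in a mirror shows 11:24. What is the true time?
Reflection across the vertical (12-6) axis maps a hand at angle A degrees to (360 - A) degrees, which sends a reading of T minutes past 12:00 to (720 - T) minutes past 12:00.
Mirror reads 11:24 = 684 minutes past 12:00.
Actual time: (720 - 684) mod 720 = 36 minutes = 12:36.

Final answer: 12:36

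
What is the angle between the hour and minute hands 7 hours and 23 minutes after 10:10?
First find the time 7 hours and 23 minutes after 10:10.
Total minutes: 10 x 60 + 10 + 7 x 60 + 23 = 1053.
1053 mod 720 = 333 minutes = 5:33.
Now compute the angle at 5:33:
Hour hand: 5 x 30 + 33 x 0.5 = 166.5 degrees
Minute hand: 33 x 6 = 198 degrees
Difference: |166.5 - 198| = 31.5 degrees
The angle is 31.5 degrees

Final answer: 31.5 degrees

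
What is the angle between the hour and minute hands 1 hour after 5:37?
First find the time 1 hour after 5:37.
Total minutes: 5 x 60 + 37 + 1 x 60 + 0 = 397.
397 mod 720 = 397 minutes = 6:37.
Now compute the angle at 6:37:
Hour hand: 6 x 30 + 37 x 0.5 = 198.5 degrees
Minute hand: 37 x 6 = 222 degrees
Difference: |198.5 - 222| = 23.5 degrees
The angle is 23.5 degrees

Final answer: 23.5 degrees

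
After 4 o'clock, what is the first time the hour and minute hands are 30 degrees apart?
At t minutes past 4:00, the hour hand is at 30 x 4 + 0.5t degrees and the minute hand is at 6t degrees.
The smaller angle between them is 30 degrees when |30H - 5.5t| = 30 or |30H - 5.5t| = 330.
With H = 4, solve 30 x 4 - 5.5t = +/- target for each target:
  t = (30 x 4 - 30) / 5.5 = 16.36
  t = (30 x 4 + 30) / 5.5 = 27.27
  t = (30 x 4 - 330) / 5.5 = -38.18 (outside (0, 60))
  t = (30 x 4 + 330) / 5.5 = 81.82 (outside (0, 60))
Valid solutions in (0, 60): {16.36, 27.27} minutes.
The first occurrence is t = 16.36 minutes.
The hands form a 30-degree angle at 16.36 minutes past 4:00.

Final answer: 16.36 minutes past 4:00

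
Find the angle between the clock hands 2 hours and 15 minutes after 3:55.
First find the time 2 hours and 15 minutes after 3:55.
Total minutes: 3 x 60 + 55 + 2 x 60 + 15 = 370.
370 mod 720 = 370 minutes = 6:10.
Now compute the angle at 6:10:
Hour hand: 6 x 30 + 10 x 0.5 = 185 degrees
Minute hand: 10 x 6 = 60 degrees
Difference: |185 - 60| = 125 degrees
The angle is 125 degrees

Final answer: 125 degrees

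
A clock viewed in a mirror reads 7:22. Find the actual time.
Reflection across the vertical (12-6) axis maps a hand at angle A degrees to (360 - A) degrees, which sends a reading of T minutes past 12:00 to (720 - T) minutes past 12:00.
Mirror reads 7:22 = 442 minutes past 12:00.
Actual time: (720 - 442) mod 720 = 278 minutes = 4:38.

Final answer: 4:38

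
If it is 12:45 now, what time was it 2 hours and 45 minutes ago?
Starting time: 12:45 = 45 total minutes past 12:00
Subtracting: 2 hours and 45 minutes = 165 minutes
45 - 165 = -120 (negative, add 12 hours = 720) = 600 minutes
= 10 hours past 12:00 = 10:00

Final answer: 10:00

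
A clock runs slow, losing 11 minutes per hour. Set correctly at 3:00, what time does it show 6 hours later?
For every 60 true minutes, the faulty clock advances 60 - 11 = 49 minutes.
True elapsed: 6 hours = 360 minutes.
Faulty clock advances: 360 x 49/60 = 294 minutes (drift: 66 minutes behind).
Shown time: 3:00 + 294 minutes = 7:54.

Final answer: 7:54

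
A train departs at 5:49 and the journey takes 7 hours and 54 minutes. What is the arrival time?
Starting time: 5:49
Adding 54 minutes to 49 minutes: 49 + 54 = 103 minutes = 1 hour and 43 minutes
Adding 7 hours: 5 + 7 + 1 (carry) = 13 - 12 = 1
Final time: 1:43

Final answer: 1:43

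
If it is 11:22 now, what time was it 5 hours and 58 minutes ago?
Starting time: 11:22 = 682 total minutes past 12:00
Subtracting: 5 hours and 58 minutes = 358 minutes
682 - 358 = 324 minutes
= 5 hours and 24 minutes past 12:00 = 5:24

Final answer: 5:24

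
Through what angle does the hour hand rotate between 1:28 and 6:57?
The hour hand moves 0.5 degrees per minute.
Time elapsed: 6:57 - 1:28 = 329 minutes
Angular displacement: 329 x 0.5 = 164.5 degrees

Final answer: 164.5 degrees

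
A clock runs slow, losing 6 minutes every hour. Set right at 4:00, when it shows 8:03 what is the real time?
For every 60 true minutes, the faulty clock advances 54 minutes, so 1 faulty-clock minute corresponds to 60/54 true minutes.
From 4:00 to 8:03 on the faulty dial is 243 minutes.
True elapsed: 243 x 60/54 = 270 minutes = 4 hours and 30 minutes.
True time: 4:00 + 4 hours and 30 minutes = 8:30.

Final answer: 8:30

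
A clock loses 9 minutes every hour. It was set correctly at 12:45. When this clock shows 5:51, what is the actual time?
For every 60 true minutes, the faulty clock advances 51 minutes, so 1 faulty-clock minute corresponds to 60/51 true minutes.
From 12:45 to 5:51 on the faulty dial is 306 minutes.
True elapsed: 306 x 60/51 = 360 minutes = 6 hours.
True time: 12:45 + 6 hours = 6:45.

Final answer: 6:45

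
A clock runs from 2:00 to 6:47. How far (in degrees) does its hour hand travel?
The hour hand moves 0.5 degrees per minute.
Time elapsed: 6:47 - 2:00 = 287 minutes
Angular displacement: 287 x 0.5 = 143.5 degrees

Final answer: 143.5 degrees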